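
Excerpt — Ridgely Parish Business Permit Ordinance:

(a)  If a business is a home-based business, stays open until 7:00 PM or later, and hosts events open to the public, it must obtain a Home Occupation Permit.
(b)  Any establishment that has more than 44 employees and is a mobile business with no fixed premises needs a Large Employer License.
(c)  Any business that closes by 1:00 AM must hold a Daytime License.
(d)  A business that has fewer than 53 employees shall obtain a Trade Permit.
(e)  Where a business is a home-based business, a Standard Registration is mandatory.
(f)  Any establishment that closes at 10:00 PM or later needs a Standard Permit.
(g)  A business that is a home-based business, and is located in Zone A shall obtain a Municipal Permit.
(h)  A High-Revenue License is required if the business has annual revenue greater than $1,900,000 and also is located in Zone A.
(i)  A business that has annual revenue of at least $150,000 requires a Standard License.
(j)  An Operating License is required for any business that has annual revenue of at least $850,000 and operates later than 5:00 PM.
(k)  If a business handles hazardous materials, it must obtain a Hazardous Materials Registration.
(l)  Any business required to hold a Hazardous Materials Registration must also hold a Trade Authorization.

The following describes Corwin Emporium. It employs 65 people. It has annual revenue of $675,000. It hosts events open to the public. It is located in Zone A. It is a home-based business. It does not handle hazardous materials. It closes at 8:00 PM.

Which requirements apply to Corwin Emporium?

(a) is a home-based business; closes 8:00 PM, after 7:00 PM; hosts events open to the public → Home Occupation Permit required.
(b) employees 65 > 44; is a home-based business (not: is a mobile business with no fixed premises) → Large Employer License not required.
(c) closes 8:00 PM, at/before 1:00 AM → Daytime License required.
(d) employees 65 ≥ 53 → Trade Permit not required.
(e) is a home-based business → Standard Registration required.
(f) closes 8:00 PM, at/before 10:00 PM → Standard Permit not required.
(g) is a home-based business; is located in Zone A → Municipal Permit required.
(h) revenue $675,000 ≤ $1,900,000; is located in Zone A → High-Revenue License not required.
(i) revenue $675,000 ≥ $150,000 → Standard License required.
(j) revenue $675,000 < $850,000; closes 8:00 PM, after 5:00 PM → Operating License not required.
(k) does not handle hazardous materials → Hazardous Materials Registration not required.
(l) Hazardous Materials Registration is not required → no effect.

Daytime License, Home Occupation Permit, Municipal Permit, Standard License, Standard Registration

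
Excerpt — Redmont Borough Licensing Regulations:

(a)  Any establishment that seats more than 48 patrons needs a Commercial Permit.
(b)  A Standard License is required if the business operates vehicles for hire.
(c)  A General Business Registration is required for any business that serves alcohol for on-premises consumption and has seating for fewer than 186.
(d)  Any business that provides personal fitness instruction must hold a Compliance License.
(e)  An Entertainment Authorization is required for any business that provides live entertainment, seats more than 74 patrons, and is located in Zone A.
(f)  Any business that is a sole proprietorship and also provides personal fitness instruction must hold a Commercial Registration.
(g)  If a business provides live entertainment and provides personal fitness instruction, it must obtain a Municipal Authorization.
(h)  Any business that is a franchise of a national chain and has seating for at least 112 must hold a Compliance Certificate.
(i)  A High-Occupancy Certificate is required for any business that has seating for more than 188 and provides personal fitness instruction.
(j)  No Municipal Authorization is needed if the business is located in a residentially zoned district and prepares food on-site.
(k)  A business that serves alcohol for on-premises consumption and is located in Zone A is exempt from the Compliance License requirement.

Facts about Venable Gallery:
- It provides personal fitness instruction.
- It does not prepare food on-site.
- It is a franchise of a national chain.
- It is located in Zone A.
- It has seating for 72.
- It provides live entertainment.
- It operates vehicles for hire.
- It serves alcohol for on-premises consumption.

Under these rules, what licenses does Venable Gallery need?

Commercial Permit, General Business Registration, Municipal Authorization, Standard License

(a) seating 72 > 48 → Commercial Permit required.
(b) operates vehicles for hire → Standard License required.
(c) serves alcohol for on-premises consumption; seating 72 < 186 → General Business Registration required.
(d) provides personal fitness instruction → Compliance License required.
(e) provides live entertainment; seating 72 ≤ 74; is located in Zone A → Entertainment Authorization not required.
(f) is a franchise of a national chain (not: is a sole proprietorship); provides personal fitness instruction → Commercial Registration not required.
(g) provides live entertainment; provides personal fitness instruction → Municipal Authorization required.
(h) is a franchise of a national chain; seating 72 < 112 → Compliance Certificate not required.
(i) seating 72 ≤ 188; provides personal fitness instruction → High-Occupancy Certificate not required.
(j) is located in Zone A (not: is located in a residentially zoned district); does not prepare food on-site → Municipal Authorization exemption does not apply.
(k) serves alcohol for on-premises consumption; is located in Zone A → exempt from Compliance License.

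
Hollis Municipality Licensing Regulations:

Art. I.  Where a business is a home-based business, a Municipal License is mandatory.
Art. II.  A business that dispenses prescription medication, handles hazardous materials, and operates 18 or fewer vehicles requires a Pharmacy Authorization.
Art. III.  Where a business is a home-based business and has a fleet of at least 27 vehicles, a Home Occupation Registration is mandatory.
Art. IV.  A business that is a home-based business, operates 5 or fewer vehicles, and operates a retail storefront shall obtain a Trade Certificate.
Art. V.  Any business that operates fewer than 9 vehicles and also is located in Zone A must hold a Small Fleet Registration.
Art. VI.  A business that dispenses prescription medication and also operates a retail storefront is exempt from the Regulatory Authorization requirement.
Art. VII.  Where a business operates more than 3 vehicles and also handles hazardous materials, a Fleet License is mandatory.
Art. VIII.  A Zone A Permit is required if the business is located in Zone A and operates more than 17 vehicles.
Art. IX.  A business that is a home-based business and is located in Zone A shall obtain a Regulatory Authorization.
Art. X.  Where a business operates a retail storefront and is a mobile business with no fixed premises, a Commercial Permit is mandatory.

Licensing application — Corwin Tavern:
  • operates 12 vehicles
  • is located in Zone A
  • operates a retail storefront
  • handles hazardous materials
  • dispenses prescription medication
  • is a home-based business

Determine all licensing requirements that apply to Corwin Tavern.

Art. I. is a home-based business → Municipal License required.
Art. II. dispenses prescription medication; handles hazardous materials; vehicles 12 ≤ 18 → Pharmacy Authorization required.
Art. III. is a home-based business; vehicles 12 < 27 → Home Occupation Registration not required.
Art. IV. is a home-based business; vehicles 12 > 5; operates a retail storefront → Trade Certificate not required.
Art. V. vehicles 12 ≥ 9; is located in Zone A → Small Fleet Registration not required.
Art. VI. dispenses prescription medication; operates a retail storefront → exempt from Regulatory Authorization.
Art. VII. vehicles 12 > 3; handles hazardous materials → Fleet License required.
Art. VIII. is located in Zone A; vehicles 12 ≤ 17 → Zone A Permit not required.
Art. IX. is a home-based business; is located in Zone A → Regulatory Authorization required.
Art. X. operates a retail storefront; is a home-based business (not: is a mobile business with no fixed premises) → Commercial Permit not required.

Fleet License, Municipal License, Pharmacy Authorization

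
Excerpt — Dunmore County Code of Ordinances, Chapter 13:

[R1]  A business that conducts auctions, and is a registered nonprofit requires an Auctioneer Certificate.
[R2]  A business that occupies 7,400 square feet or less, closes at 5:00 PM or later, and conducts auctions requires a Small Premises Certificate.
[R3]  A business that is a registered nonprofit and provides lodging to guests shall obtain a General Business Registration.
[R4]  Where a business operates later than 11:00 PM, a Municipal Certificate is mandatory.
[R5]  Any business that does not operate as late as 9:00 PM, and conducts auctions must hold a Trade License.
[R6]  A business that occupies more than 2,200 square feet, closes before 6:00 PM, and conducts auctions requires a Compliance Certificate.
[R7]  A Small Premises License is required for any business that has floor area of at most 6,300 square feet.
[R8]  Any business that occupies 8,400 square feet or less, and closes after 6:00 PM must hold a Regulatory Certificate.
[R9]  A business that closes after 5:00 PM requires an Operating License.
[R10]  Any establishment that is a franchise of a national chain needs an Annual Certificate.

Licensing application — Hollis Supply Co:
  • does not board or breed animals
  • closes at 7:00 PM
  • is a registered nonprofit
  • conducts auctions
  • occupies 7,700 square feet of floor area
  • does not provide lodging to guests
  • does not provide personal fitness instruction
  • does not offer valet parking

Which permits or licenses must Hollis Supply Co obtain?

[R1] conducts auctions; is a registered nonprofit → Auctioneer Certificate required.
[R2] floor area 7,700 square feet > 7,400 square feet; closes 7:00 PM, after 5:00 PM; conducts auctions → Small Premises Certificate not required.
[R3] is a registered nonprofit; does not provide lodging to guests → General Business Registration not required.
[R4] closes 7:00 PM, at/before 11:00 PM → Municipal Certificate not required.
[R5] closes 7:00 PM, at/before 9:00 PM; conducts auctions → Trade License required.
[R6] floor area 7,700 square feet > 2,200 square feet; closes 7:00 PM, after 6:00 PM; conducts auctions → Compliance Certificate not required.
[R7] floor area 7,700 square feet > 6,300 square feet → Small Premises License not required.
[R8] floor area 7,700 square feet ≤ 8,400 square feet; closes 7:00 PM, after 6:00 PM → Regulatory Certificate required.
[R9] closes 7:00 PM, after 5:00 PM → Operating License required.
[R10] is a registered nonprofit (not: is a franchise of a national chain) → Annual Certificate not required.

Auctioneer Certificate, Operating License, Regulatory Certificate, Trade License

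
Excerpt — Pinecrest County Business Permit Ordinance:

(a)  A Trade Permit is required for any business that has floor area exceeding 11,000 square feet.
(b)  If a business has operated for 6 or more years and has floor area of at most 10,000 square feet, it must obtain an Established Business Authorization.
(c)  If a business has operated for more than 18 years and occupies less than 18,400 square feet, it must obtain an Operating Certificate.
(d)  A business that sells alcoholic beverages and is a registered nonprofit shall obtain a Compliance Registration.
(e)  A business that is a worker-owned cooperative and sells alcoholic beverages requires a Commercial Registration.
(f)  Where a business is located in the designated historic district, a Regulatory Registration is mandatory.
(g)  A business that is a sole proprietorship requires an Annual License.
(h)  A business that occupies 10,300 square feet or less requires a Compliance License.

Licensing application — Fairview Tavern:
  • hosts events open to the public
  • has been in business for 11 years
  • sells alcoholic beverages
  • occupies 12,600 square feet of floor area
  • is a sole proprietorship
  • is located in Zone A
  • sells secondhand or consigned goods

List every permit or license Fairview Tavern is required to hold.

(a) floor area 12,600 square feet > 11,000 square feet → Trade Permit required.
(b) years in business 11 ≥ 6; floor area 12,600 square feet > 10,000 square feet → Established Business Authorization not required.
(c) years in business 11 ≤ 18; floor area 12,600 square feet < 18,400 square feet → Operating Certificate not required.
(d) sells alcoholic beverages; is a sole proprietorship (not: is a registered nonprofit) → Compliance Registration not required.
(e) is a sole proprietorship (not: is a worker-owned cooperative); sells alcoholic beverages → Commercial Registration not required.
(f) is located in Zone A (not: is located in the designated historic district) → Regulatory Registration not required.
(g) is a sole proprietorship → Annual License required.
(h) floor area 12,600 square feet > 10,300 square feet → Compliance License not required.

Annual License, Trade Permit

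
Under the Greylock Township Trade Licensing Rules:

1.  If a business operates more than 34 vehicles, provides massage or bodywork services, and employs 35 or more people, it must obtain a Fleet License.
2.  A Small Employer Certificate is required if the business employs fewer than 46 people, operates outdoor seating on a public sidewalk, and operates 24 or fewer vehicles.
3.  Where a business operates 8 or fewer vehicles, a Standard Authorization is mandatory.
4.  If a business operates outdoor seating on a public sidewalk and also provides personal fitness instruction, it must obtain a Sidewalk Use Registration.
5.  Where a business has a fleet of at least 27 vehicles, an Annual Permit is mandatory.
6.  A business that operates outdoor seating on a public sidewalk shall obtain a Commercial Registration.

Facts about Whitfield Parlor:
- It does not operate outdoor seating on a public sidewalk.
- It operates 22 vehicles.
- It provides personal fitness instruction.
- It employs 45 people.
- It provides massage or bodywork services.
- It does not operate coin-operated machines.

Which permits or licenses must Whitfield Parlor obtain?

1. vehicles 22 ≤ 34; provides massage or bodywork services; employees 45 ≥ 35 → Fleet License not required.
2. employees 45 < 46; does not operate outdoor seating on a public sidewalk; vehicles 22 ≤ 24 → Small Employer Certificate not required.
3. vehicles 22 > 8 → Standard Authorization not required.
4. does not operate outdoor seating on a public sidewalk; provides personal fitness instruction → Sidewalk Use Registration not required.
5. vehicles 22 < 27 → Annual Permit not required.
6. does not operate outdoor seating on a public sidewalk → Commercial Registration not required.

None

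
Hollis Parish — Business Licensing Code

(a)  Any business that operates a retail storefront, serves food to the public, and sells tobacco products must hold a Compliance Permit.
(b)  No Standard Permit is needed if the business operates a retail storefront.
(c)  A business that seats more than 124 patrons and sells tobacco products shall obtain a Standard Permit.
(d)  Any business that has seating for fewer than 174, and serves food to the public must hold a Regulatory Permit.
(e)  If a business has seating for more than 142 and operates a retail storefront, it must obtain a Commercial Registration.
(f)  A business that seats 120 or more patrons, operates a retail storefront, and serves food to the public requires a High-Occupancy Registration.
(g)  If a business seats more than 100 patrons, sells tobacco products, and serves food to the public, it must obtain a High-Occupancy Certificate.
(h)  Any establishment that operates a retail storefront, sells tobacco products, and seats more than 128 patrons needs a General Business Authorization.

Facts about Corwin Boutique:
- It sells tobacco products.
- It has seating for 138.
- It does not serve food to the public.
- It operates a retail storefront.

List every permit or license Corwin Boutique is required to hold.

(a) operates a retail storefront; does not serve food to the public; sells tobacco products → Compliance Permit not required.
(b) operates a retail storefront → exempt from Standard Permit.
(c) seating 138 > 124; sells tobacco products → Standard Permit required.
(d) seating 138 < 174; does not serve food to the public → Regulatory Permit not required.
(e) seating 138 ≤ 142; operates a retail storefront → Commercial Registration not required.
(f) seating 138 ≥ 120; operates a retail storefront; does not serve food to the public → High-Occupancy Registration not required.
(g) seating 138 > 100; sells tobacco products; does not serve food to the public → High-Occupancy Certificate not required.
(h) operates a retail storefront; sells tobacco products; seating 138 > 128 → General Business Authorization required.

General Business Authorization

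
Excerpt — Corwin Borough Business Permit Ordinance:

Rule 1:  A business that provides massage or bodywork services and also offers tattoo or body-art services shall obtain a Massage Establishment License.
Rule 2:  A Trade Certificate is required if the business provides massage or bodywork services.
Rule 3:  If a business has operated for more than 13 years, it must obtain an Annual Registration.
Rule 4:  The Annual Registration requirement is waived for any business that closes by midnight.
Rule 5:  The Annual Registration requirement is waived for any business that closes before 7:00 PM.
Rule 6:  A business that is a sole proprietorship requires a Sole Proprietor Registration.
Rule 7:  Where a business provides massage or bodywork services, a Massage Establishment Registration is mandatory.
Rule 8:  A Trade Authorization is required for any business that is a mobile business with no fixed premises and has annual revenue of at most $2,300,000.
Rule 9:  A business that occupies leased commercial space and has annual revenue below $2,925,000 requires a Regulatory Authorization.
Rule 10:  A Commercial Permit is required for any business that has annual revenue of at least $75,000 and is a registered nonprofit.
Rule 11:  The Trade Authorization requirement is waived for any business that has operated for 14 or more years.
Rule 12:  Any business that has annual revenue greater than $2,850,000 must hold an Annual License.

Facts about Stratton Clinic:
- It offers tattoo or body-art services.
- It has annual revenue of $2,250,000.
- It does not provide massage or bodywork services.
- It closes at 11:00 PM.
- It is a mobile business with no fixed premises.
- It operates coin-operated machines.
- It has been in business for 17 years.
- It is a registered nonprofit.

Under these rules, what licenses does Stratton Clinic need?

Rule 1: does not provide massage or bodywork services; offers tattoo or body-art services → Massage Establishment License not required.
Rule 2: does not provide massage or bodywork services → Trade Certificate not required.
Rule 3: years in business 17 > 13 → Annual Registration required.
Rule 4: closes 11:00 PM, at/before midnight → exempt from Annual Registration.
Rule 5: closes 11:00 PM, after 7:00 PM → Annual Registration exemption does not apply.
Rule 6: is a registered nonprofit (not: is a sole proprietorship) → Sole Proprietor Registration not required.
Rule 7: does not provide massage or bodywork services → Massage Establishment Registration not required.
Rule 8: is a mobile business with no fixed premises; revenue $2,250,000 ≤ $2,300,000 → Trade Authorization required.
Rule 9: is a mobile business with no fixed premises (not: occupies leased commercial space); revenue $2,250,000 < $2,925,000 → Regulatory Authorization not required.
Rule 10: revenue $2,250,000 ≥ $75,000; is a registered nonprofit → Commercial Permit required.
Rule 11: years in business 17 ≥ 14 → exempt from Trade Authorization.
Rule 12: revenue $2,250,000 ≤ $2,850,000 → Annual License not required.

Commercial Permit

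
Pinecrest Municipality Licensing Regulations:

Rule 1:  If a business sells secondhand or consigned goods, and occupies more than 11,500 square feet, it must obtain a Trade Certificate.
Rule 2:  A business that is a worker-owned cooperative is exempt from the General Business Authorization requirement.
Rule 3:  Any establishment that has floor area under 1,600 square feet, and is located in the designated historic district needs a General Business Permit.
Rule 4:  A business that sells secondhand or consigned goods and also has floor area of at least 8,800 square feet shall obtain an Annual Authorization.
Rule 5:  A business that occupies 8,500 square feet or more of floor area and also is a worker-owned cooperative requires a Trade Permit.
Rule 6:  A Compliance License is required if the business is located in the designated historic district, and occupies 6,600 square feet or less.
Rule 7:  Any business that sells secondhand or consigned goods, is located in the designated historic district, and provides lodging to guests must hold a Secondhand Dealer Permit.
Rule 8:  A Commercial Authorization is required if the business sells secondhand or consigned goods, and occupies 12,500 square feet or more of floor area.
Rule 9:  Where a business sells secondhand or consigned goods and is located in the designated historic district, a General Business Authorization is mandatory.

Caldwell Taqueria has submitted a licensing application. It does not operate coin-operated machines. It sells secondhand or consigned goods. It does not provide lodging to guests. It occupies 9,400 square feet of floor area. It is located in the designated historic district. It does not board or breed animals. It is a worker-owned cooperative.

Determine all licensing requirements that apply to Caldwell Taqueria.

Rule 1: sells secondhand or consigned goods; floor area 9,400 square feet ≤ 11,500 square feet → Trade Certificate not required.
Rule 2: is a worker-owned cooperative → exempt from General Business Authorization.
Rule 3: floor area 9,400 square feet ≥ 1,600 square feet; is located in the designated historic district → General Business Permit not required.
Rule 4: sells secondhand or consigned goods; floor area 9,400 square feet ≥ 8,800 square feet → Annual Authorization required.
Rule 5: floor area 9,400 square feet ≥ 8,500 square feet; is a worker-owned cooperative → Trade Permit required.
Rule 6: is located in the designated historic district; floor area 9,400 square feet > 6,600 square feet → Compliance License not required.
Rule 7: sells secondhand or consigned goods; is located in the designated historic district; does not provide lodging to guests → Secondhand Dealer Permit not required.
Rule 8: sells secondhand or consigned goods; floor area 9,400 square feet < 12,500 square feet → Commercial Authorization not required.
Rule 9: sells secondhand or consigned goods; is located in the designated historic district → General Business Authorization required.

Annual Authorization, Trade Permit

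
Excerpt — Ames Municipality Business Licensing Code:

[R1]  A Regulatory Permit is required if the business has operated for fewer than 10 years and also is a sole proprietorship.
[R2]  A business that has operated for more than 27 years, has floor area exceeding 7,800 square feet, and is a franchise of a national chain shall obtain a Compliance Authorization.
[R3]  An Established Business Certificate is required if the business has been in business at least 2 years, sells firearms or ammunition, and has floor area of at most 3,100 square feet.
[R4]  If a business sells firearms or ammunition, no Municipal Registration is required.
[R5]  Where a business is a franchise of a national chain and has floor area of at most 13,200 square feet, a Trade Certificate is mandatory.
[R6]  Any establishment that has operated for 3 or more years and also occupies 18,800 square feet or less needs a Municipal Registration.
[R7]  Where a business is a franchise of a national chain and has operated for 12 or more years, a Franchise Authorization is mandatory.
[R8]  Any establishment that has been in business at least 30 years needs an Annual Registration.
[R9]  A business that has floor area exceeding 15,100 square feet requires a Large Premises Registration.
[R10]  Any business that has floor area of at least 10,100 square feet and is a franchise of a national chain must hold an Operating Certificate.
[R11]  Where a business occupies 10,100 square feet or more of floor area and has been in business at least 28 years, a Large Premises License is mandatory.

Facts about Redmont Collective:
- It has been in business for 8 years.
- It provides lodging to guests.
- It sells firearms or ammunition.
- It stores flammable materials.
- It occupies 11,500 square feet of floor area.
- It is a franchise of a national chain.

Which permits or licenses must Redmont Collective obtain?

Operating Certificate, Trade Certificate

[R1] years in business 8 < 10; is a franchise of a national chain (not: is a sole proprietorship) → Regulatory Permit not required.
[R2] years in business 8 ≤ 27; floor area 11,500 square feet > 7,800 square feet; is a franchise of a national chain → Compliance Authorization not required.
[R3] years in business 8 ≥ 2; sells firearms or ammunition; floor area 11,500 square feet > 3,100 square feet → Established Business Certificate not required.
[R4] sells firearms or ammunition → exempt from Municipal Registration.
[R5] is a franchise of a national chain; floor area 11,500 square feet ≤ 13,200 square feet → Trade Certificate required.
[R6] years in business 8 ≥ 3; floor area 11,500 square feet ≤ 18,800 square feet → Municipal Registration required.
[R7] is a franchise of a national chain; years in business 8 < 12 → Franchise Authorization not required.
[R8] years in business 8 < 30 → Annual Registration not required.
[R9] floor area 11,500 square feet ≤ 15,100 square feet → Large Premises Registration not required.
[R10] floor area 11,500 square feet ≥ 10,100 square feet; is a franchise of a national chain → Operating Certificate required.
[R11] floor area 11,500 square feet ≥ 10,100 square feet; years in business 8 < 28 → Large Premises License not required.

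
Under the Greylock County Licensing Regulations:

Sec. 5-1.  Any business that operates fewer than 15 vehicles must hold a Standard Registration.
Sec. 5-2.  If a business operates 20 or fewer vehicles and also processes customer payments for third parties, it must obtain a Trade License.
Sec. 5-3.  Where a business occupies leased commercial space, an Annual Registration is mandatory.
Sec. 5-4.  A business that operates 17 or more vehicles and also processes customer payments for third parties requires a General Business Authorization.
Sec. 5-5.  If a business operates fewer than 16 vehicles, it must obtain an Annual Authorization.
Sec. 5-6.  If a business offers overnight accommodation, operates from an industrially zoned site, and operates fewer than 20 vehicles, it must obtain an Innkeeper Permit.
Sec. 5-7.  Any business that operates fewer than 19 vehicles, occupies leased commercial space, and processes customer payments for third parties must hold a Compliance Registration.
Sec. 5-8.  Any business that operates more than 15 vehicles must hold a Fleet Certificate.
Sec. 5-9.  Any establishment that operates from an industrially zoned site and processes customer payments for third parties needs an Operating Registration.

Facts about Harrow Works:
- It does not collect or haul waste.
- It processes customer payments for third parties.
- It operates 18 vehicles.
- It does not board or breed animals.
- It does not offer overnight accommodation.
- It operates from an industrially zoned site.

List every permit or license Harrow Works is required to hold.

Sec. 5-1. vehicles 18 ≥ 15 → Standard Registration not required.
Sec. 5-2. vehicles 18 ≤ 20; processes customer payments for third parties → Trade License required.
Sec. 5-3. operates from an industrially zoned site (not: occupies leased commercial space) → Annual Registration not required.
Sec. 5-4. vehicles 18 ≥ 17; processes customer payments for third parties → General Business Authorization required.
Sec. 5-5. vehicles 18 ≥ 16 → Annual Authorization not required.
Sec. 5-6. does not offer overnight accommodation; operates from an industrially zoned site; vehicles 18 < 20 → Innkeeper Permit not required.
Sec. 5-7. vehicles 18 < 19; operates from an industrially zoned site (not: occupies leased commercial space); processes customer payments for third parties → Compliance Registration not required.
Sec. 5-8. vehicles 18 > 15 → Fleet Certificate required.
Sec. 5-9. operates from an industrially zoned site; processes customer payments for third parties → Operating Registration required.

Fleet Certificate, General Business Authorization, Operating Registration, Trade License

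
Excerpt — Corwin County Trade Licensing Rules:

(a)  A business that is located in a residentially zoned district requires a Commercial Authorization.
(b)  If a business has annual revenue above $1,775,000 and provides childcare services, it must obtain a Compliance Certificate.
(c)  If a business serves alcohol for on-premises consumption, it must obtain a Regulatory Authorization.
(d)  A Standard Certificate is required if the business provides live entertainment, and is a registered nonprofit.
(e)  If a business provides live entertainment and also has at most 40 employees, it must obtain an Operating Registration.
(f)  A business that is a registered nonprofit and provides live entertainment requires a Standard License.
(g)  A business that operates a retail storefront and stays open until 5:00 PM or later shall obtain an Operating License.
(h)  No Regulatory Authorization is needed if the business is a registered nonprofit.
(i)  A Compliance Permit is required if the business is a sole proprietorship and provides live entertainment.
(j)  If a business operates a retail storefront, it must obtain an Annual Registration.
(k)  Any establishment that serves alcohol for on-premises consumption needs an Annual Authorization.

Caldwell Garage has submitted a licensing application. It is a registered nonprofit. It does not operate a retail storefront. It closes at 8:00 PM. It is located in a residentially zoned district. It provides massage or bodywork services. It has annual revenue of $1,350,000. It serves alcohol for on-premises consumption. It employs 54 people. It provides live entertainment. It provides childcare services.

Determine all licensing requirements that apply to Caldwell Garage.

(a) is located in a residentially zoned district → Commercial Authorization required.
(b) revenue $1,350,000 ≤ $1,775,000; provides childcare services → Compliance Certificate not required.
(c) serves alcohol for on-premises consumption → Regulatory Authorization required.
(d) provides live entertainment; is a registered nonprofit → Standard Certificate required.
(e) provides live entertainment; employees 54 > 40 → Operating Registration not required.
(f) is a registered nonprofit; provides live entertainment → Standard License required.
(g) does not operate a retail storefront; closes 8:00 PM, after 5:00 PM → Operating License not required.
(h) is a registered nonprofit → exempt from Regulatory Authorization.
(i) is a registered nonprofit (not: is a sole proprietorship); provides live entertainment → Compliance Permit not required.
(j) does not operate a retail storefront → Annual Registration not required.
(k) serves alcohol for on-premises consumption → Annual Authorization required.

Annual Authorization, Commercial Authorization, Standard Certificate, Standard License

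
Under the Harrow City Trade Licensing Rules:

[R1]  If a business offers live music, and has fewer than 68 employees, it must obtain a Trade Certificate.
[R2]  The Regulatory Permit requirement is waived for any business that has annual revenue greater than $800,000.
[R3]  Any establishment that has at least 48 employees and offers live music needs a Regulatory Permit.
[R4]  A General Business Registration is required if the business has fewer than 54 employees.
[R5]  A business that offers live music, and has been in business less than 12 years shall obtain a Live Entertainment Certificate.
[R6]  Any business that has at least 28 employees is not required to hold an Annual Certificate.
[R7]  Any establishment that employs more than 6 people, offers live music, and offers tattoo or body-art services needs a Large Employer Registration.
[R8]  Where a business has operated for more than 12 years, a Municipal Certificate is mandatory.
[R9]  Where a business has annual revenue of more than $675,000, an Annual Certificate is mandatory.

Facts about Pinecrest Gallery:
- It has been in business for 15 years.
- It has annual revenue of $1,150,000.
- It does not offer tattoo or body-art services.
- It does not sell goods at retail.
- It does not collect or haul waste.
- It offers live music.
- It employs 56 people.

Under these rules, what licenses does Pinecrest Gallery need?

Municipal Certificate, Trade Certificate

[R1] offers live music; employees 56 < 68 → Trade Certificate required.
[R2] revenue $1,150,000 > $800,000 → exempt from Regulatory Permit.
[R3] employees 56 ≥ 48; offers live music → Regulatory Permit required.
[R4] employees 56 ≥ 54 → General Business Registration not required.
[R5] offers live music; years in business 15 ≥ 12 → Live Entertainment Certificate not required.
[R6] employees 56 ≥ 28 → exempt from Annual Certificate.
[R7] employees 56 > 6; offers live music; does not offer tattoo or body-art services → Large Employer Registration not required.
[R8] years in business 15 > 12 → Municipal Certificate required.
[R9] revenue $1,150,000 > $675,000 → Annual Certificate required.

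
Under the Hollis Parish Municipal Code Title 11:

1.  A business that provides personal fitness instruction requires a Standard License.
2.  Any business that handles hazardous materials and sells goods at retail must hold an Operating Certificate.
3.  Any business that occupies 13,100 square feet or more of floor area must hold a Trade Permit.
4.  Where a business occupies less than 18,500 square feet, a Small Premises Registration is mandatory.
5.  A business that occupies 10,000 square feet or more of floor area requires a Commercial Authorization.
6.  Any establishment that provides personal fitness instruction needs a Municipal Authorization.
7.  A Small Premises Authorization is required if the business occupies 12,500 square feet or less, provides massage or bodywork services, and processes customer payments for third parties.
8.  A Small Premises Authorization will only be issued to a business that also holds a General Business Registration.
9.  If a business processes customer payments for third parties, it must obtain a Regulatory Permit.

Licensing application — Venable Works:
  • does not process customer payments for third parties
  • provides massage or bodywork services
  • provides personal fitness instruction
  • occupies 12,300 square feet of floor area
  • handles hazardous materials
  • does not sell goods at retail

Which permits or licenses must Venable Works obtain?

Commercial Authorization, Municipal Authorization, Small Premises Registration, Standard License

1. provides personal fitness instruction → Standard License required.
2. handles hazardous materials; does not sell goods at retail → Operating Certificate not required.
3. floor area 12,300 square feet < 13,100 square feet → Trade Permit not required.
4. floor area 12,300 square feet < 18,500 square feet → Small Premises Registration required.
5. floor area 12,300 square feet ≥ 10,000 square feet → Commercial Authorization required.
6. provides personal fitness instruction → Municipal Authorization required.
7. floor area 12,300 square feet ≤ 12,500 square feet; provides massage or bodywork services; does not process customer payments for third parties → Small Premises Authorization not required.
8. Small Premises Authorization is not required → no effect.
9. does not process customer payments for third parties → Regulatory Permit not required.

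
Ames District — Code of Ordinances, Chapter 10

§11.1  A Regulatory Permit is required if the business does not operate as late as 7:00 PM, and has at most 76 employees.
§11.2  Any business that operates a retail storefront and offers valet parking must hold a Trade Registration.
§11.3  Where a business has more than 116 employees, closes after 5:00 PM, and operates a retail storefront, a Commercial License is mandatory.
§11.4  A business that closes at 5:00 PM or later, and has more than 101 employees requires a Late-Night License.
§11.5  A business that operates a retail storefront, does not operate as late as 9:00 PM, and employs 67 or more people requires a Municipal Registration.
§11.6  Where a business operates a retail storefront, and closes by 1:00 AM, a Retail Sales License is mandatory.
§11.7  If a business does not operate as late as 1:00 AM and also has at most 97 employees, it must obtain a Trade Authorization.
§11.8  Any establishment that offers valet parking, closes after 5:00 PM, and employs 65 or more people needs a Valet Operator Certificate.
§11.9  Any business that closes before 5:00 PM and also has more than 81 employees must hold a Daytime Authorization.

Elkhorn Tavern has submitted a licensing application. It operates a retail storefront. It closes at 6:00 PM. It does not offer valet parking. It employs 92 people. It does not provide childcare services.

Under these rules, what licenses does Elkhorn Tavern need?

§11.1 closes 6:00 PM, at/before 7:00 PM; employees 92 > 76 → Regulatory Permit not required.
§11.2 operates a retail storefront; does not offer valet parking → Trade Registration not required.
§11.3 employees 92 ≤ 116; closes 6:00 PM, after 5:00 PM; operates a retail storefront → Commercial License not required.
§11.4 closes 6:00 PM, after 5:00 PM; employees 92 ≤ 101 → Late-Night License not required.
§11.5 operates a retail storefront; closes 6:00 PM, at/before 9:00 PM; employees 92 ≥ 67 → Municipal Registration required.
§11.6 operates a retail storefront; closes 6:00 PM, at/before 1:00 AM → Retail Sales License required.
§11.7 closes 6:00 PM, at/before 1:00 AM; employees 92 ≤ 97 → Trade Authorization required.
§11.8 does not offer valet parking; closes 6:00 PM, after 5:00 PM; employees 92 ≥ 65 → Valet Operator Certificate not required.
§11.9 closes 6:00 PM, after 5:00 PM; employees 92 > 81 → Daytime Authorization not required.

Municipal Registration, Retail Sales License, Trade Authorization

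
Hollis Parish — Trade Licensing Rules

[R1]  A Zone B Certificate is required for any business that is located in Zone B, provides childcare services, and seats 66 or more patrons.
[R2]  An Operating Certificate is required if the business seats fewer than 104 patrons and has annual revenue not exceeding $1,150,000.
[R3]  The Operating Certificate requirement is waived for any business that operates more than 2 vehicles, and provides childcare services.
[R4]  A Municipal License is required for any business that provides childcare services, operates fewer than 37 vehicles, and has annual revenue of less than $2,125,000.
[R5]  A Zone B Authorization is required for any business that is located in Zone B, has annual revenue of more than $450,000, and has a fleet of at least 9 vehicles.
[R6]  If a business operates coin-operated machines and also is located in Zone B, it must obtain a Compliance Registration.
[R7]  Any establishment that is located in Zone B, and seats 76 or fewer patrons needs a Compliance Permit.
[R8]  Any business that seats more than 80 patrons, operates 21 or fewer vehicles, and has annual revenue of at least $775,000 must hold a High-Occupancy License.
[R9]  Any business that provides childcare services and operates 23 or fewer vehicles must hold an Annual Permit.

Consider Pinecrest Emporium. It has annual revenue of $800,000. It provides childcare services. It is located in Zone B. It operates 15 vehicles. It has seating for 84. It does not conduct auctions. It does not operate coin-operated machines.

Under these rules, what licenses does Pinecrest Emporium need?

Annual Permit, High-Occupancy License, Municipal License, Zone B Authorization, Zone B Certificate

[R1] is located in Zone B; provides childcare services; seating 84 ≥ 66 → Zone B Certificate required.
[R2] seating 84 < 104; revenue $800,000 ≤ $1,150,000 → Operating Certificate required.
[R3] vehicles 15 > 2; provides childcare services → exempt from Operating Certificate.
[R4] provides childcare services; vehicles 15 < 37; revenue $800,000 < $2,125,000 → Municipal License required.
[R5] is located in Zone B; revenue $800,000 > $450,000; vehicles 15 ≥ 9 → Zone B Authorization required.
[R6] does not operate coin-operated machines; is located in Zone B → Compliance Registration not required.
[R7] is located in Zone B; seating 84 > 76 → Compliance Permit not required.
[R8] seating 84 > 80; vehicles 15 ≤ 21; revenue $800,000 ≥ $775,000 → High-Occupancy License required.
[R9] provides childcare services; vehicles 15 ≤ 23 → Annual Permit required.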